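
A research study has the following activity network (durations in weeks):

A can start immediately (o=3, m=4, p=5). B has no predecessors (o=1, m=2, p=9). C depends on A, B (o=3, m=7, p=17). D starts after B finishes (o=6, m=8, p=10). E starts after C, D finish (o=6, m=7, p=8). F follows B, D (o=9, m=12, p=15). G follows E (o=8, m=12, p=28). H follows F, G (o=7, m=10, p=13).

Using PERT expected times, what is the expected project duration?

43 weeks

te_A = (3 + 4·4 + 5)/6 = 24/6 = 4
te_B = (1 + 4·2 + 9)/6 = 18/6 = 3
te_C = (3 + 4·7 + 17)/6 = 48/6 = 8
te_D = (6 + 4·8 + 10)/6 = 48/6 = 8
te_E = (6 + 4·7 + 8)/6 = 42/6 = 7
te_F = (9 + 4·12 + 15)/6 = 72/6 = 12
te_G = (8 + 4·12 + 28)/6 = 84/6 = 14
te_H = (7 + 4·10 + 13)/6 = 60/6 = 10

Forward pass:
ES_A = 0; EF_A = 4
ES_B = 0; EF_B = 3
ES_C = max(EF_A=4, EF_B=3) = 4; EF_C = 4+8 = 12
ES_D = 3; EF_D = 3+8 = 11
ES_E = max(EF_C=12, EF_D=11) = 12; EF_E = 12+7 = 19
ES_F = max(EF_B=3, EF_D=11) = 11; EF_F = 11+12 = 23
ES_G = 19; EF_G = 19+14 = 33
ES_H = max(EF_F=23, EF_G=33) = 33; EF_H = 33+10 = 43
Expected project duration μ = 43 weeks. Critical path: A → C → E → G → H.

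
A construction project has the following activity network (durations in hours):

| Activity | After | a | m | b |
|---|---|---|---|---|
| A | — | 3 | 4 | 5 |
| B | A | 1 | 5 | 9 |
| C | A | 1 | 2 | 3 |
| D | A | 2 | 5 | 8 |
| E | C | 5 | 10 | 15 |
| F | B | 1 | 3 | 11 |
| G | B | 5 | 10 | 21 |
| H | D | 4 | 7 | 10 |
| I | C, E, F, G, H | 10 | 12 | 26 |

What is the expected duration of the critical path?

34 hours

te_A = (3 + 4·4 + 5)/6 = 24/6 = 4
te_B = (1 + 4·5 + 9)/6 = 30/6 = 5
te_C = (1 + 4·2 + 3)/6 = 12/6 = 2
te_D = (2 + 4·5 + 8)/6 = 30/6 = 5
te_E = (5 + 4·10 + 15)/6 = 60/6 = 10
te_F = (1 + 4·3 + 11)/6 = 24/6 = 4
te_G = (5 + 4·10 + 21)/6 = 66/6 = 11
te_H = (4 + 4·7 + 10)/6 = 42/6 = 7
te_I = (10 + 4·12 + 26)/6 = 84/6 = 14

Forward pass:
ES_A = 0; EF_A = 4
ES_B = 4; EF_B = 4+5 = 9
ES_C = 4; EF_C = 4+2 = 6
ES_D = 4; EF_D = 4+5 = 9
ES_E = 6; EF_E = 6+10 = 16
ES_F = 9; EF_F = 9+4 = 13
ES_G = 9; EF_G = 9+11 = 20
ES_H = 9; EF_H = 9+7 = 16
ES_I = max(EF_C=6, EF_E=16, EF_F=13, EF_G=20, EF_H=16) = 20; EF_I = 20+14 = 34
Expected project duration μ = 34 hours. Critical path: A → B → G → I.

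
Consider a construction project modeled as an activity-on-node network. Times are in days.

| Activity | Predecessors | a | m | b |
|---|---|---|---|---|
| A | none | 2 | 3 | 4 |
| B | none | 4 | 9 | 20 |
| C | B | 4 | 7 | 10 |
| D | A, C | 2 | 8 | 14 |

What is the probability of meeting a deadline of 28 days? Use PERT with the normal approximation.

0.806

te_A = (2 + 4·3 + 4)/6 = 18/6 = 3; σ²_A = ((4−2)/6)² = 0.111
te_B = (4 + 4·9 + 20)/6 = 60/6 = 10; σ²_B = ((20−4)/6)² = 7.111
te_C = (4 + 4·7 + 10)/6 = 42/6 = 7; σ²_C = ((10−4)/6)² = 1.000
te_D = (2 + 4·8 + 14)/6 = 48/6 = 8; σ²_D = ((14−2)/6)² = 4.000

Forward pass:
ES_A = 0; EF_A = 3
ES_B = 0; EF_B = 10
ES_C = 10; EF_C = 10+7 = 17
ES_D = max(EF_A=3, EF_C=17) = 17; EF_D = 17+8 = 25
Expected project duration μ = 25 days. Critical path: B → C → D.

Variance along critical path = 7.111 + 1.000 + 4.000 = 12.111; σ = √12.111 = 3.480 days.
Z = (28 − 25) / 3.480 = 0.862
P(T ≤ 28) = Φ(0.862) ≈ 0.806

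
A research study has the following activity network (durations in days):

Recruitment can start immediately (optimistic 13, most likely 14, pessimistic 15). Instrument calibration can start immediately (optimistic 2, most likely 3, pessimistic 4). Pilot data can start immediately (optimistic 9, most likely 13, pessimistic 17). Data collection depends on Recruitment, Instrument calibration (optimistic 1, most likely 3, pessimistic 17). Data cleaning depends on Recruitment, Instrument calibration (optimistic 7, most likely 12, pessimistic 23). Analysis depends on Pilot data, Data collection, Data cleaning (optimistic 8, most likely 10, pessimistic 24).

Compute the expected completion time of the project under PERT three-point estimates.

39 days

te_Recruitment = (13 + 4·14 + 15)/6 = 84/6 = 14
te_Instrument calibration = (2 + 4·3 + 4)/6 = 18/6 = 3
te_Pilot data = (9 + 4·13 + 17)/6 = 78/6 = 13
te_Data collection = (1 + 4·3 + 17)/6 = 30/6 = 5
te_Data cleaning = (7 + 4·12 + 23)/6 = 78/6 = 13
te_Analysis = (8 + 4·10 + 24)/6 = 72/6 = 12

Forward pass:
ES_Recruitment = 0; EF_Recruitment = 14
ES_Instrument calibration = 0; EF_Instrument calibration = 3
ES_Pilot data = 0; EF_Pilot data = 13
ES_Data collection = max(EF_Recruitment=14, EF_Instrument calibration=3) = 14; EF_Data collection = 14+5 = 19
ES_Data cleaning = max(EF_Recruitment=14, EF_Instrument calibration=3) = 14; EF_Data cleaning = 14+13 = 27
ES_Analysis = max(EF_Pilot data=13, EF_Data collection=19, EF_Data cleaning=27) = 27; EF_Analysis = 27+12 = 39
Expected project duration μ = 39 days. Critical path: Recruitment → Data cleaning → Analysis.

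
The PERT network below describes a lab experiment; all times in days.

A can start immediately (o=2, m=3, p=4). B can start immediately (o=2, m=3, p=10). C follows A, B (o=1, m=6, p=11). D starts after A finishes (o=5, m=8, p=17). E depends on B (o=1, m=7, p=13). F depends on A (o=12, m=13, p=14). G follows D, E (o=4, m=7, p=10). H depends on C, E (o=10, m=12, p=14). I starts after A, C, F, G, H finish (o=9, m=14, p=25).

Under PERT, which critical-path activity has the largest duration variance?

te_A = (2 + 4·3 + 4)/6 = 18/6 = 3; σ²_A = ((4−2)/6)² = 0.111
te_B = (2 + 4·3 + 10)/6 = 24/6 = 4; σ²_B = ((10−2)/6)² = 1.778
te_C = (1 + 4·6 + 11)/6 = 36/6 = 6; σ²_C = ((11−1)/6)² = 2.778
te_D = (5 + 4·8 + 17)/6 = 54/6 = 9; σ²_D = ((17−5)/6)² = 4.000
te_E = (1 + 4·7 + 13)/6 = 42/6 = 7; σ²_E = ((13−1)/6)² = 4.000
te_F = (12 + 4·13 + 14)/6 = 78/6 = 13; σ²_F = ((14−12)/6)² = 0.111
te_G = (4 + 4·7 + 10)/6 = 42/6 = 7; σ²_G = ((10−4)/6)² = 1.000
te_H = (10 + 4·12 + 14)/6 = 72/6 = 12; σ²_H = ((14−10)/6)² = 0.444
te_I = (9 + 4·14 + 25)/6 = 90/6 = 15; σ²_I = ((25−9)/6)² = 7.111

Forward pass:
ES_A = 0; EF_A = 3
ES_B = 0; EF_B = 4
ES_C = max(EF_A=3, EF_B=4) = 4; EF_C = 4+6 = 10
ES_D = 3; EF_D = 3+9 = 12
ES_E = 4; EF_E = 4+7 = 11
ES_F = 3; EF_F = 3+13 = 16
ES_G = max(EF_D=12, EF_E=11) = 12; EF_G = 12+7 = 19
ES_H = max(EF_C=10, EF_E=11) = 11; EF_H = 11+12 = 23
ES_I = max(EF_A=3, EF_C=10, EF_F=16, EF_G=19, EF_H=23) = 23; EF_I = 23+15 = 38
Expected project duration μ = 38 days. Critical path: B → E → H → I.

Variances on critical path: σ²_B=1.778, σ²_E=4.000, σ²_H=0.444, σ²_I=7.111.
Largest is σ²_I = 7.111.

I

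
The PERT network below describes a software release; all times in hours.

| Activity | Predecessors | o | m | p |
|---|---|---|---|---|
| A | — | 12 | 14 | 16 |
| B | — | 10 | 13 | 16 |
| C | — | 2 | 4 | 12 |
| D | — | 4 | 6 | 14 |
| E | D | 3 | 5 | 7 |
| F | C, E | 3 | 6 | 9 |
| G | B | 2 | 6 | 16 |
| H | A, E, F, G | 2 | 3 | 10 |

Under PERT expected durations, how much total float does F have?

te_A = (12 + 4·14 + 16)/6 = 84/6 = 14
te_B = (10 + 4·13 + 16)/6 = 78/6 = 13
te_C = (2 + 4·4 + 12)/6 = 30/6 = 5
te_D = (4 + 4·6 + 14)/6 = 42/6 = 7
te_E = (3 + 4·5 + 7)/6 = 30/6 = 5
te_F = (3 + 4·6 + 9)/6 = 36/6 = 6
te_G = (2 + 4·6 + 16)/6 = 42/6 = 7
te_H = (2 + 4·3 + 10)/6 = 24/6 = 4

Forward pass:
ES_A = 0; EF_A = 14
ES_B = 0; EF_B = 13
ES_C = 0; EF_C = 5
ES_D = 0; EF_D = 7
ES_E = 7; EF_E = 7+5 = 12
ES_F = max(EF_C=5, EF_E=12) = 12; EF_F = 12+6 = 18
ES_G = 13; EF_G = 13+7 = 20
ES_H = max(EF_A=14, EF_E=12, EF_F=18, EF_G=20) = 20; EF_H = 20+4 = 24
Expected project duration μ = 24 hours. Critical path: B → G → H.

Backward pass:
LF_H = 24; LS_H = 24−4 = 20
LF_G = LS_H = 20; LS_G = 20−7 = 13
LF_F = LS_H = 20; LS_F = 20−6 = 14
LF_E = min(LS_F=14, LS_H=20) = 14; LS_E = 14−5 = 9
LF_D = LS_E = 9; LS_D = 9−7 = 2
LF_C = LS_F = 14; LS_C = 14−5 = 9
LF_B = LS_G = 13; LS_B = 13−13 = 0
LF_A = LS_H = 20; LS_A = 20−14 = 6
Slack_F = LS_F − ES_F = 14 − 12 = 2

2 hours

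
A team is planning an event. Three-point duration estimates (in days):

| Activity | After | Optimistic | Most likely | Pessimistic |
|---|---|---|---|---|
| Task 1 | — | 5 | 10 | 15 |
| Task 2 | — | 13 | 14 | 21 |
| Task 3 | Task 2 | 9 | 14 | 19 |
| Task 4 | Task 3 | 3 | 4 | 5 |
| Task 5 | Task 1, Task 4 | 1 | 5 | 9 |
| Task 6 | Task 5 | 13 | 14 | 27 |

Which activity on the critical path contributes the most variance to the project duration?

te_Task 1 = (5 + 4·10 + 15)/6 = 60/6 = 10; σ²_Task 1 = ((15−5)/6)² = 2.778
te_Task 2 = (13 + 4·14 + 21)/6 = 90/6 = 15; σ²_Task 2 = ((21−13)/6)² = 1.778
te_Task 3 = (9 + 4·14 + 19)/6 = 84/6 = 14; σ²_Task 3 = ((19−9)/6)² = 2.778
te_Task 4 = (3 + 4·4 + 5)/6 = 24/6 = 4; σ²_Task 4 = ((5−3)/6)² = 0.111
te_Task 5 = (1 + 4·5 + 9)/6 = 30/6 = 5; σ²_Task 5 = ((9−1)/6)² = 1.778
te_Task 6 = (13 + 4·14 + 27)/6 = 96/6 = 16; σ²_Task 6 = ((27−13)/6)² = 5.444

Forward pass:
ES_Task 1 = 0; EF_Task 1 = 10
ES_Task 2 = 0; EF_Task 2 = 15
ES_Task 3 = 15; EF_Task 3 = 15+14 = 29
ES_Task 4 = 29; EF_Task 4 = 29+4 = 33
ES_Task 5 = max(EF_Task 1=10, EF_Task 4=33) = 33; EF_Task 5 = 33+5 = 38
ES_Task 6 = 38; EF_Task 6 = 38+16 = 54
Expected project duration μ = 54 days. Critical path: Task 2 → Task 3 → Task 4 → Task 5 → Task 6.

Variances on critical path: σ²_Task 2=1.778, σ²_Task 3=2.778, σ²_Task 4=0.111, σ²_Task 5=1.778, σ²_Task 6=5.444.
Largest is σ²_Task 6 = 5.444.

Task 6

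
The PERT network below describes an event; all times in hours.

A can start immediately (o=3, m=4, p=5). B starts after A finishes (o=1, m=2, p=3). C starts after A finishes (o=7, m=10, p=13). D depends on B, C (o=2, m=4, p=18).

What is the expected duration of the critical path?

20 hours

te_A = (3 + 4·4 + 5)/6 = 24/6 = 4
te_B = (1 + 4·2 + 3)/6 = 12/6 = 2
te_C = (7 + 4·10 + 13)/6 = 60/6 = 10
te_D = (2 + 4·4 + 18)/6 = 36/6 = 6

Forward pass:
ES_A = 0; EF_A = 4
ES_B = 4; EF_B = 4+2 = 6
ES_C = 4; EF_C = 4+10 = 14
ES_D = max(EF_B=6, EF_C=14) = 14; EF_D = 14+6 = 20
Expected project duration μ = 20 hours. Critical path: A → C → D.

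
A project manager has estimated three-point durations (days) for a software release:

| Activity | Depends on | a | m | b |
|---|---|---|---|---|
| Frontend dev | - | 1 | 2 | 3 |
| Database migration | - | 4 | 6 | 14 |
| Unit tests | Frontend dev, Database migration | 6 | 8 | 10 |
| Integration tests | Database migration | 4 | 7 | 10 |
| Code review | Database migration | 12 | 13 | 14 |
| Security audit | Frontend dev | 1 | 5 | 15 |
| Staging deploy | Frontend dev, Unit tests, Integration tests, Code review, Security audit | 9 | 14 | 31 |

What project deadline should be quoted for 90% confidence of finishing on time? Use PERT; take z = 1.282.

41.2 days

te_Frontend dev = (1 + 4·2 + 3)/6 = 12/6 = 2; σ²_Frontend dev = ((3−1)/6)² = 0.111
te_Database migration = (4 + 4·6 + 14)/6 = 42/6 = 7; σ²_Database migration = ((14−4)/6)² = 2.778
te_Unit tests = (6 + 4·8 + 10)/6 = 48/6 = 8; σ²_Unit tests = ((10−6)/6)² = 0.444
te_Integration tests = (4 + 4·7 + 10)/6 = 42/6 = 7; σ²_Integration tests = ((10−4)/6)² = 1.000
te_Code review = (12 + 4·13 + 14)/6 = 78/6 = 13; σ²_Code review = ((14−12)/6)² = 0.111
te_Security audit = (1 + 4·5 + 15)/6 = 36/6 = 6; σ²_Security audit = ((15−1)/6)² = 5.444
te_Staging deploy = (9 + 4·14 + 31)/6 = 96/6 = 16; σ²_Staging deploy = ((31−9)/6)² = 13.444

Forward pass:
ES_Frontend dev = 0; EF_Frontend dev = 2
ES_Database migration = 0; EF_Database migration = 7
ES_Unit tests = max(EF_Frontend dev=2, EF_Database migration=7) = 7; EF_Unit tests = 7+8 = 15
ES_Integration tests = 7; EF_Integration tests = 7+7 = 14
ES_Code review = 7; EF_Code review = 7+13 = 20
ES_Security audit = 2; EF_Security audit = 2+6 = 8
ES_Staging deploy = max(EF_Frontend dev=2, EF_Unit tests=15, EF_Integration tests=14, EF_Code review=20, EF_Security audit=8) = 20; EF_Staging deploy = 20+16 = 36
Expected project duration μ = 36 days. Critical path: Database migration → Code review → Staging deploy.

Variance along critical path = 2.778 + 0.111 + 13.444 = 16.333; σ = 4.041 days.
D = μ + z·σ = 36 + 1.282·4.041 = 41.2 days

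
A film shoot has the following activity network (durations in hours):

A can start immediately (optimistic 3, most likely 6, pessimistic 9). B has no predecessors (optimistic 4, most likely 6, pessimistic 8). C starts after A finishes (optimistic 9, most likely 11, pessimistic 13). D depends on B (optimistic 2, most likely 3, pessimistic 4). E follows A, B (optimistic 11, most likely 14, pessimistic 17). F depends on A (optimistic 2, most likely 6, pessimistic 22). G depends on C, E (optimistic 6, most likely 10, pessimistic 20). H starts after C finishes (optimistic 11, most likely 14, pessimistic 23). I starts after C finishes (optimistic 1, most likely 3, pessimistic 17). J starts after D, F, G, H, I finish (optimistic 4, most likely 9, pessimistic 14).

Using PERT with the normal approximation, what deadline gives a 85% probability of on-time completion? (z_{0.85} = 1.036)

te_A = (3 + 4·6 + 9)/6 = 36/6 = 6; σ²_A = ((9−3)/6)² = 1.000
te_B = (4 + 4·6 + 8)/6 = 36/6 = 6; σ²_B = ((8−4)/6)² = 0.444
te_C = (9 + 4·11 + 13)/6 = 66/6 = 11; σ²_C = ((13−9)/6)² = 0.444
te_D = (2 + 4·3 + 4)/6 = 18/6 = 3; σ²_D = ((4−2)/6)² = 0.111
te_E = (11 + 4·14 + 17)/6 = 84/6 = 14; σ²_E = ((17−11)/6)² = 1.000
te_F = (2 + 4·6 + 22)/6 = 48/6 = 8; σ²_F = ((22−2)/6)² = 11.111
te_G = (6 + 4·10 + 20)/6 = 66/6 = 11; σ²_G = ((20−6)/6)² = 5.444
te_H = (11 + 4·14 + 23)/6 = 90/6 = 15; σ²_H = ((23−11)/6)² = 4.000
te_I = (1 + 4·3 + 17)/6 = 30/6 = 5; σ²_I = ((17−1)/6)² = 7.111
te_J = (4 + 4·9 + 14)/6 = 54/6 = 9; σ²_J = ((14−4)/6)² = 2.778

Forward pass:
ES_A = 0; EF_A = 6
ES_B = 0; EF_B = 6
ES_C = 6; EF_C = 6+11 = 17
ES_D = 6; EF_D = 6+3 = 9
ES_E = max(EF_A=6, EF_B=6) = 6; EF_E = 6+14 = 20
ES_F = 6; EF_F = 6+8 = 14
ES_G = max(EF_C=17, EF_E=20) = 20; EF_G = 20+11 = 31
ES_H = 17; EF_H = 17+15 = 32
ES_I = 17; EF_I = 17+5 = 22
ES_J = max(EF_D=9, EF_F=14, EF_G=31, EF_H=32, EF_I=22) = 32; EF_J = 32+9 = 41
Expected project duration μ = 41 hours. Critical path: A → C → H → J.

Variance along critical path = 1.000 + 0.444 + 4.000 + 2.778 = 8.222; σ = 2.867 hours.
D = μ + z·σ = 41 + 1.036·2.867 = 44.0 hours

44.0 hours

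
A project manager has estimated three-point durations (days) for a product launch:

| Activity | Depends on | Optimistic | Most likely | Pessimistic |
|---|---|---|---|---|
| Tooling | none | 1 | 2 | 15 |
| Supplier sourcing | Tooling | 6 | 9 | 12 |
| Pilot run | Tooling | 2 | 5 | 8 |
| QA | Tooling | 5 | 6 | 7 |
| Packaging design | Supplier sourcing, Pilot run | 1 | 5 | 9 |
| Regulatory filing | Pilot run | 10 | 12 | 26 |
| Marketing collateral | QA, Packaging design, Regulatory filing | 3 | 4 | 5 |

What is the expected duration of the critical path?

te_Tooling = (1 + 4·2 + 15)/6 = 24/6 = 4
te_Supplier sourcing = (6 + 4·9 + 12)/6 = 54/6 = 9
te_Pilot run = (2 + 4·5 + 8)/6 = 30/6 = 5
te_QA = (5 + 4·6 + 7)/6 = 36/6 = 6
te_Packaging design = (1 + 4·5 + 9)/6 = 30/6 = 5
te_Regulatory filing = (10 + 4·12 + 26)/6 = 84/6 = 14
te_Marketing collateral = (3 + 4·4 + 5)/6 = 24/6 = 4

Forward pass:
ES_Tooling = 0; EF_Tooling = 4
ES_Supplier sourcing = 4; EF_Supplier sourcing = 4+9 = 13
ES_Pilot run = 4; EF_Pilot run = 4+5 = 9
ES_QA = 4; EF_QA = 4+6 = 10
ES_Packaging design = max(EF_Supplier sourcing=13, EF_Pilot run=9) = 13; EF_Packaging design = 13+5 = 18
ES_Regulatory filing = 9; EF_Regulatory filing = 9+14 = 23
ES_Marketing collateral = max(EF_QA=10, EF_Packaging design=18, EF_Regulatory filing=23) = 23; EF_Marketing collateral = 23+4 = 27
Expected project duration μ = 27 days. Critical path: Tooling → Pilot run → Regulatory filing → Marketing collateral.

27 days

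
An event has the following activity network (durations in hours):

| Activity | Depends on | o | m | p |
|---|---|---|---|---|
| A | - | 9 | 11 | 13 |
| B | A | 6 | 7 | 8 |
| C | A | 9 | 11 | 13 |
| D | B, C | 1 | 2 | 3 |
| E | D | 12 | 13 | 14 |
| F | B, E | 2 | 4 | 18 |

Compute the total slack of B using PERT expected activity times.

4 hours

te_A = (9 + 4·11 + 13)/6 = 66/6 = 11
te_B = (6 + 4·7 + 8)/6 = 42/6 = 7
te_C = (9 + 4·11 + 13)/6 = 66/6 = 11
te_D = (1 + 4·2 + 3)/6 = 12/6 = 2
te_E = (12 + 4·13 + 14)/6 = 78/6 = 13
te_F = (2 + 4·4 + 18)/6 = 36/6 = 6

Forward pass:
ES_A = 0; EF_A = 11
ES_B = 11; EF_B = 11+7 = 18
ES_C = 11; EF_C = 11+11 = 22
ES_D = max(EF_B=18, EF_C=22) = 22; EF_D = 22+2 = 24
ES_E = 24; EF_E = 24+13 = 37
ES_F = max(EF_B=18, EF_E=37) = 37; EF_F = 37+6 = 43
Expected project duration μ = 43 hours. Critical path: A → C → D → E → F.

Backward pass:
LF_F = 43; LS_F = 43−6 = 37
LF_E = LS_F = 37; LS_E = 37−13 = 24
LF_D = LS_E = 24; LS_D = 24−2 = 22
LF_C = LS_D = 22; LS_C = 22−11 = 11
LF_B = min(LS_D=22, LS_F=37) = 22; LS_B = 22−7 = 15
LF_A = min(LS_B=15, LS_C=11) = 11; LS_A = 11−11 = 0
Slack_B = LS_B − ES_B = 15 − 11 = 4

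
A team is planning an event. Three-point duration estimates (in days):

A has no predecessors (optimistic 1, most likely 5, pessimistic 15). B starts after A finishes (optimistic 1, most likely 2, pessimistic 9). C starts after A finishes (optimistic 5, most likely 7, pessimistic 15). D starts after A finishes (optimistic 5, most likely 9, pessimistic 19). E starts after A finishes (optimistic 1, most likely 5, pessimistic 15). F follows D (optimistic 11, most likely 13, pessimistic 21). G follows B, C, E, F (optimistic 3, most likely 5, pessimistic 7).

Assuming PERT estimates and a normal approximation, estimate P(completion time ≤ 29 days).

0.055

te_A = (1 + 4·5 + 15)/6 = 36/6 = 6; σ²_A = ((15−1)/6)² = 5.444
te_B = (1 + 4·2 + 9)/6 = 18/6 = 3; σ²_B = ((9−1)/6)² = 1.778
te_C = (5 + 4·7 + 15)/6 = 48/6 = 8; σ²_C = ((15−5)/6)² = 2.778
te_D = (5 + 4·9 + 19)/6 = 60/6 = 10; σ²_D = ((19−5)/6)² = 5.444
te_E = (1 + 4·5 + 15)/6 = 36/6 = 6; σ²_E = ((15−1)/6)² = 5.444
te_F = (11 + 4·13 + 21)/6 = 84/6 = 14; σ²_F = ((21−11)/6)² = 2.778
te_G = (3 + 4·5 + 7)/6 = 30/6 = 5; σ²_G = ((7−3)/6)² = 0.444

Forward pass:
ES_A = 0; EF_A = 6
ES_B = 6; EF_B = 6+3 = 9
ES_C = 6; EF_C = 6+8 = 14
ES_D = 6; EF_D = 6+10 = 16
ES_E = 6; EF_E = 6+6 = 12
ES_F = 16; EF_F = 16+14 = 30
ES_G = max(EF_B=9, EF_C=14, EF_E=12, EF_F=30) = 30; EF_G = 30+5 = 35
Expected project duration μ = 35 days. Critical path: A → D → F → G.

Variance along critical path = 5.444 + 5.444 + 2.778 + 0.444 = 14.111; σ = √14.111 = 3.756 days.
Z = (29 − 35) / 3.756 = -1.597
P(T ≤ 29) = Φ(-1.597) ≈ 0.055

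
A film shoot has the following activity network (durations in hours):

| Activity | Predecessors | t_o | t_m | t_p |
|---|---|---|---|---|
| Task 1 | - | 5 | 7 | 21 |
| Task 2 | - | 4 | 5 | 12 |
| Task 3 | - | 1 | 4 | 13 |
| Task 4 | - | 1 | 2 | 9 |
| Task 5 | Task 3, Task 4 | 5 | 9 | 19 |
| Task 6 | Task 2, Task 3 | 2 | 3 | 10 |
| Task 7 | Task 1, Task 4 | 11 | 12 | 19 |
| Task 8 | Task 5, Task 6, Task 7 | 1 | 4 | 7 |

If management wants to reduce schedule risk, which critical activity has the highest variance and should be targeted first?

Task 1

te_Task 1 = (5 + 4·7 + 21)/6 = 54/6 = 9; σ²_Task 1 = ((21−5)/6)² = 7.111
te_Task 2 = (4 + 4·5 + 12)/6 = 36/6 = 6; σ²_Task 2 = ((12−4)/6)² = 1.778
te_Task 3 = (1 + 4·4 + 13)/6 = 30/6 = 5; σ²_Task 3 = ((13−1)/6)² = 4.000
te_Task 4 = (1 + 4·2 + 9)/6 = 18/6 = 3; σ²_Task 4 = ((9−1)/6)² = 1.778
te_Task 5 = (5 + 4·9 + 19)/6 = 60/6 = 10; σ²_Task 5 = ((19−5)/6)² = 5.444
te_Task 6 = (2 + 4·3 + 10)/6 = 24/6 = 4; σ²_Task 6 = ((10−2)/6)² = 1.778
te_Task 7 = (11 + 4·12 + 19)/6 = 78/6 = 13; σ²_Task 7 = ((19−11)/6)² = 1.778
te_Task 8 = (1 + 4·4 + 7)/6 = 24/6 = 4; σ²_Task 8 = ((7−1)/6)² = 1.000

Forward pass:
ES_Task 1 = 0; EF_Task 1 = 9
ES_Task 2 = 0; EF_Task 2 = 6
ES_Task 3 = 0; EF_Task 3 = 5
ES_Task 4 = 0; EF_Task 4 = 3
ES_Task 5 = max(EF_Task 3=5, EF_Task 4=3) = 5; EF_Task 5 = 5+10 = 15
ES_Task 6 = max(EF_Task 2=6, EF_Task 3=5) = 6; EF_Task 6 = 6+4 = 10
ES_Task 7 = max(EF_Task 1=9, EF_Task 4=3) = 9; EF_Task 7 = 9+13 = 22
ES_Task 8 = max(EF_Task 5=15, EF_Task 6=10, EF_Task 7=22) = 22; EF_Task 8 = 22+4 = 26
Expected project duration μ = 26 hours. Critical path: Task 1 → Task 7 → Task 8.

Variances on critical path: σ²_Task 1=7.111, σ²_Task 7=1.778, σ²_Task 8=1.000.
Largest is σ²_Task 1 = 7.111.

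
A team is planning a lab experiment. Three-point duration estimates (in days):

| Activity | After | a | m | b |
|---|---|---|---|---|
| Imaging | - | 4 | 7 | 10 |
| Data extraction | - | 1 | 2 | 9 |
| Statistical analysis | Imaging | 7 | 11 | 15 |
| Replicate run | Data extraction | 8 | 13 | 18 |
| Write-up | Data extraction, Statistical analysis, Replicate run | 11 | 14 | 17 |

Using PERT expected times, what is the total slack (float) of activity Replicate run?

2 days

te_Imaging = (4 + 4·7 + 10)/6 = 42/6 = 7
te_Data extraction = (1 + 4·2 + 9)/6 = 18/6 = 3
te_Statistical analysis = (7 + 4·11 + 15)/6 = 66/6 = 11
te_Replicate run = (8 + 4·13 + 18)/6 = 78/6 = 13
te_Write-up = (11 + 4·14 + 17)/6 = 84/6 = 14

Forward pass:
ES_Imaging = 0; EF_Imaging = 7
ES_Data extraction = 0; EF_Data extraction = 3
ES_Statistical analysis = 7; EF_Statistical analysis = 7+11 = 18
ES_Replicate run = 3; EF_Replicate run = 3+13 = 16
ES_Write-up = max(EF_Data extraction=3, EF_Statistical analysis=18, EF_Replicate run=16) = 18; EF_Write-up = 18+14 = 32
Expected project duration μ = 32 days. Critical path: Imaging → Statistical analysis → Write-up.

Backward pass:
LF_Write-up = 32; LS_Write-up = 32−14 = 18
LF_Replicate run = LS_Write-up = 18; LS_Replicate run = 18−13 = 5
LF_Statistical analysis = LS_Write-up = 18; LS_Statistical analysis = 18−11 = 7
LF_Data extraction = min(LS_Replicate run=5, LS_Write-up=18) = 5; LS_Data extraction = 5−3 = 2
LF_Imaging = LS_Statistical analysis = 7; LS_Imaging = 7−7 = 0
Slack_Replicate run = LS_Replicate run − ES_Replicate run = 5 − 3 = 2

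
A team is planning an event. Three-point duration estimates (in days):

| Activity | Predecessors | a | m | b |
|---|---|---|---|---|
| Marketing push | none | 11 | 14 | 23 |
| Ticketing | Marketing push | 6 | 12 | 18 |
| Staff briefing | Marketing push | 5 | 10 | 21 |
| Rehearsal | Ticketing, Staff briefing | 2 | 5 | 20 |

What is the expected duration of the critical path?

34 days

te_Marketing push = (11 + 4·14 + 23)/6 = 90/6 = 15
te_Ticketing = (6 + 4·12 + 18)/6 = 72/6 = 12
te_Staff briefing = (5 + 4·10 + 21)/6 = 66/6 = 11
te_Rehearsal = (2 + 4·5 + 20)/6 = 42/6 = 7

Forward pass:
ES_Marketing push = 0; EF_Marketing push = 15
ES_Ticketing = 15; EF_Ticketing = 15+12 = 27
ES_Staff briefing = 15; EF_Staff briefing = 15+11 = 26
ES_Rehearsal = max(EF_Ticketing=27, EF_Staff briefing=26) = 27; EF_Rehearsal = 27+7 = 34
Expected project duration μ = 34 days. Critical path: Marketing push → Ticketing → Rehearsal.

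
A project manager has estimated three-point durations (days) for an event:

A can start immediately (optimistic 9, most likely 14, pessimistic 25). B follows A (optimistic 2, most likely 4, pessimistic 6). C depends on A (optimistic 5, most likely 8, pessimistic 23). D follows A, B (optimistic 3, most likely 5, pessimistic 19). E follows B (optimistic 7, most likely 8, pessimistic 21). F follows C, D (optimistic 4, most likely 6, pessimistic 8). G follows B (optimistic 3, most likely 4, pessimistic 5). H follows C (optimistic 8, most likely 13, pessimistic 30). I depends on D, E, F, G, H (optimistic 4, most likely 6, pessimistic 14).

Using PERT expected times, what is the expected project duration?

47 days

te_A = (9 + 4·14 + 25)/6 = 90/6 = 15
te_B = (2 + 4·4 + 6)/6 = 24/6 = 4
te_C = (5 + 4·8 + 23)/6 = 60/6 = 10
te_D = (3 + 4·5 + 19)/6 = 42/6 = 7
te_E = (7 + 4·8 + 21)/6 = 60/6 = 10
te_F = (4 + 4·6 + 8)/6 = 36/6 = 6
te_G = (3 + 4·4 + 5)/6 = 24/6 = 4
te_H = (8 + 4·13 + 30)/6 = 90/6 = 15
te_I = (4 + 4·6 + 14)/6 = 42/6 = 7

Forward pass:
ES_A = 0; EF_A = 15
ES_B = 15; EF_B = 15+4 = 19
ES_C = 15; EF_C = 15+10 = 25
ES_D = max(EF_A=15, EF_B=19) = 19; EF_D = 19+7 = 26
ES_E = 19; EF_E = 19+10 = 29
ES_F = max(EF_C=25, EF_D=26) = 26; EF_F = 26+6 = 32
ES_G = 19; EF_G = 19+4 = 23
ES_H = 25; EF_H = 25+15 = 40
ES_I = max(EF_D=26, EF_E=29, EF_F=32, EF_G=23, EF_H=40) = 40; EF_I = 40+7 = 47
Expected project duration μ = 47 days. Critical path: A → C → H → I.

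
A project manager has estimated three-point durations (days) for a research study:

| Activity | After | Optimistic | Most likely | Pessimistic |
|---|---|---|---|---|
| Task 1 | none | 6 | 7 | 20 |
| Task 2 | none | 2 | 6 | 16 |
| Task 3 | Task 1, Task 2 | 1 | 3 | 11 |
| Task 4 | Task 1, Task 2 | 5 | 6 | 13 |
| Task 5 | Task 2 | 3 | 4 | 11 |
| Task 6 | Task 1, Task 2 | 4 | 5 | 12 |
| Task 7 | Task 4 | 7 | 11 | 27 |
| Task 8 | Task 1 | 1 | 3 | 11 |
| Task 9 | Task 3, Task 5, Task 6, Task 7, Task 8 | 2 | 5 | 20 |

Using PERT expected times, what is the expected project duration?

te_Task 1 = (6 + 4·7 + 20)/6 = 54/6 = 9
te_Task 2 = (2 + 4·6 + 16)/6 = 42/6 = 7
te_Task 3 = (1 + 4·3 + 11)/6 = 24/6 = 4
te_Task 4 = (5 + 4·6 + 13)/6 = 42/6 = 7
te_Task 5 = (3 + 4·4 + 11)/6 = 30/6 = 5
te_Task 6 = (4 + 4·5 + 12)/6 = 36/6 = 6
te_Task 7 = (7 + 4·11 + 27)/6 = 78/6 = 13
te_Task 8 = (1 + 4·3 + 11)/6 = 24/6 = 4
te_Task 9 = (2 + 4·5 + 20)/6 = 42/6 = 7

Forward pass:
ES_Task 1 = 0; EF_Task 1 = 9
ES_Task 2 = 0; EF_Task 2 = 7
ES_Task 3 = max(EF_Task 1=9, EF_Task 2=7) = 9; EF_Task 3 = 9+4 = 13
ES_Task 4 = max(EF_Task 1=9, EF_Task 2=7) = 9; EF_Task 4 = 9+7 = 16
ES_Task 5 = 7; EF_Task 5 = 7+5 = 12
ES_Task 6 = max(EF_Task 1=9, EF_Task 2=7) = 9; EF_Task 6 = 9+6 = 15
ES_Task 7 = 16; EF_Task 7 = 16+13 = 29
ES_Task 8 = 9; EF_Task 8 = 9+4 = 13
ES_Task 9 = max(EF_Task 3=13, EF_Task 5=12, EF_Task 6=15, EF_Task 7=29, EF_Task 8=13) = 29; EF_Task 9 = 29+7 = 36
Expected project duration μ = 36 days. Critical path: Task 1 → Task 4 → Task 7 → Task 9.

36 days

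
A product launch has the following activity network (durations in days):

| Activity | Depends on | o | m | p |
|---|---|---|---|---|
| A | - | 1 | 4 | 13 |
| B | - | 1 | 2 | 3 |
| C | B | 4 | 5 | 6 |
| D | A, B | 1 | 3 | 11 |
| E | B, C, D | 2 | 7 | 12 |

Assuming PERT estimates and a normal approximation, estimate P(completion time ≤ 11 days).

te_A = (1 + 4·4 + 13)/6 = 30/6 = 5; σ²_A = ((13−1)/6)² = 4.000
te_B = (1 + 4·2 + 3)/6 = 12/6 = 2; σ²_B = ((3−1)/6)² = 0.111
te_C = (4 + 4·5 + 6)/6 = 30/6 = 5; σ²_C = ((6−4)/6)² = 0.111
te_D = (1 + 4·3 + 11)/6 = 24/6 = 4; σ²_D = ((11−1)/6)² = 2.778
te_E = (2 + 4·7 + 12)/6 = 42/6 = 7; σ²_E = ((12−2)/6)² = 2.778

Forward pass:
ES_A = 0; EF_A = 5
ES_B = 0; EF_B = 2
ES_C = 2; EF_C = 2+5 = 7
ES_D = max(EF_A=5, EF_B=2) = 5; EF_D = 5+4 = 9
ES_E = max(EF_B=2, EF_C=7, EF_D=9) = 9; EF_E = 9+7 = 16
Expected project duration μ = 16 days. Critical path: A → D → E.

Variance along critical path = 4.000 + 2.778 + 2.778 = 9.556; σ = √9.556 = 3.091 days.
Z = (11 − 16) / 3.091 = -1.617
P(T ≤ 11) = Φ(-1.617) ≈ 0.053

0.053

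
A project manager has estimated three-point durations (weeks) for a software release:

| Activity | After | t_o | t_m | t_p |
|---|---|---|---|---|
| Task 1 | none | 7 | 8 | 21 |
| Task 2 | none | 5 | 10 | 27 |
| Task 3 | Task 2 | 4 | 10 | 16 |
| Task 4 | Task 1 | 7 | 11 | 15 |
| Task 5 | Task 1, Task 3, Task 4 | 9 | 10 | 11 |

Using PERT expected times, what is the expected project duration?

32 weeks

te_Task 1 = (7 + 4·8 + 21)/6 = 60/6 = 10
te_Task 2 = (5 + 4·10 + 27)/6 = 72/6 = 12
te_Task 3 = (4 + 4·10 + 16)/6 = 60/6 = 10
te_Task 4 = (7 + 4·11 + 15)/6 = 66/6 = 11
te_Task 5 = (9 + 4·10 + 11)/6 = 60/6 = 10

Forward pass:
ES_Task 1 = 0; EF_Task 1 = 10
ES_Task 2 = 0; EF_Task 2 = 12
ES_Task 3 = 12; EF_Task 3 = 12+10 = 22
ES_Task 4 = 10; EF_Task 4 = 10+11 = 21
ES_Task 5 = max(EF_Task 1=10, EF_Task 3=22, EF_Task 4=21) = 22; EF_Task 5 = 22+10 = 32
Expected project duration μ = 32 weeks. Critical path: Task 2 → Task 3 → Task 5.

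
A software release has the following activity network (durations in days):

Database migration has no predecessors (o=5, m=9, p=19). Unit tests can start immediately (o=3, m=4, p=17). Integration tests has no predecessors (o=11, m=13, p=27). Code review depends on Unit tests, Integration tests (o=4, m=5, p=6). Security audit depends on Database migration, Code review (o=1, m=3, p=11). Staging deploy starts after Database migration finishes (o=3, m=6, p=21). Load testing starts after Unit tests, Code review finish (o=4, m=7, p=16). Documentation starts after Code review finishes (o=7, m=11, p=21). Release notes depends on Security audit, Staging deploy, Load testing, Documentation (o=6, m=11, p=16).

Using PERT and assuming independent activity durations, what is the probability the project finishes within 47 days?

0.846

te_Database migration = (5 + 4·9 + 19)/6 = 60/6 = 10; σ²_Database migration = ((19−5)/6)² = 5.444
te_Unit tests = (3 + 4·4 + 17)/6 = 36/6 = 6; σ²_Unit tests = ((17−3)/6)² = 5.444
te_Integration tests = (11 + 4·13 + 27)/6 = 90/6 = 15; σ²_Integration tests = ((27−11)/6)² = 7.111
te_Code review = (4 + 4·5 + 6)/6 = 30/6 = 5; σ²_Code review = ((6−4)/6)² = 0.111
te_Security audit = (1 + 4·3 + 11)/6 = 24/6 = 4; σ²_Security audit = ((11−1)/6)² = 2.778
te_Staging deploy = (3 + 4·6 + 21)/6 = 48/6 = 8; σ²_Staging deploy = ((21−3)/6)² = 9.000
te_Load testing = (4 + 4·7 + 16)/6 = 48/6 = 8; σ²_Load testing = ((16−4)/6)² = 4.000
te_Documentation = (7 + 4·11 + 21)/6 = 72/6 = 12; σ²_Documentation = ((21−7)/6)² = 5.444
te_Release notes = (6 + 4·11 + 16)/6 = 66/6 = 11; σ²_Release notes = ((16−6)/6)² = 2.778

Forward pass:
ES_Database migration = 0; EF_Database migration = 10
ES_Unit tests = 0; EF_Unit tests = 6
ES_Integration tests = 0; EF_Integration tests = 15
ES_Code review = max(EF_Unit tests=6, EF_Integration tests=15) = 15; EF_Code review = 15+5 = 20
ES_Security audit = max(EF_Database migration=10, EF_Code review=20) = 20; EF_Security audit = 20+4 = 24
ES_Staging deploy = 10; EF_Staging deploy = 10+8 = 18
ES_Load testing = max(EF_Unit tests=6, EF_Code review=20) = 20; EF_Load testing = 20+8 = 28
ES_Documentation = 20; EF_Documentation = 20+12 = 32
ES_Release notes = max(EF_Security audit=24, EF_Staging deploy=18, EF_Load testing=28, EF_Documentation=32) = 32; EF_Release notes = 32+11 = 43
Expected project duration μ = 43 days. Critical path: Integration tests → Code review → Documentation → Release notes.

Variance along critical path = 7.111 + 0.111 + 5.444 + 2.778 = 15.444; σ = √15.444 = 3.930 days.
Z = (47 − 43) / 3.930 = 1.018
P(T ≤ 47) = Φ(1.018) ≈ 0.846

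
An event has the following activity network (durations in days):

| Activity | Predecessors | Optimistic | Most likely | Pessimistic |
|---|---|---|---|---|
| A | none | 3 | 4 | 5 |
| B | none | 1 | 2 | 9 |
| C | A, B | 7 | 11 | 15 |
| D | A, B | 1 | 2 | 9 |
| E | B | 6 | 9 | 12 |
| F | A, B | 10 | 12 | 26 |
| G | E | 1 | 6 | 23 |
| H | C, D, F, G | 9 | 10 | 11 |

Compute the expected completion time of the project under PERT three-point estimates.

30 days

te_A = (3 + 4·4 + 5)/6 = 24/6 = 4
te_B = (1 + 4·2 + 9)/6 = 18/6 = 3
te_C = (7 + 4·11 + 15)/6 = 66/6 = 11
te_D = (1 + 4·2 + 9)/6 = 18/6 = 3
te_E = (6 + 4·9 + 12)/6 = 54/6 = 9
te_F = (10 + 4·12 + 26)/6 = 84/6 = 14
te_G = (1 + 4·6 + 23)/6 = 48/6 = 8
te_H = (9 + 4·10 + 11)/6 = 60/6 = 10

Forward pass:
ES_A = 0; EF_A = 4
ES_B = 0; EF_B = 3
ES_C = max(EF_A=4, EF_B=3) = 4; EF_C = 4+11 = 15
ES_D = max(EF_A=4, EF_B=3) = 4; EF_D = 4+3 = 7
ES_E = 3; EF_E = 3+9 = 12
ES_F = max(EF_A=4, EF_B=3) = 4; EF_F = 4+14 = 18
ES_G = 12; EF_G = 12+8 = 20
ES_H = max(EF_C=15, EF_D=7, EF_F=18, EF_G=20) = 20; EF_H = 20+10 = 30
Expected project duration μ = 30 days. Critical path: B → E → G → H.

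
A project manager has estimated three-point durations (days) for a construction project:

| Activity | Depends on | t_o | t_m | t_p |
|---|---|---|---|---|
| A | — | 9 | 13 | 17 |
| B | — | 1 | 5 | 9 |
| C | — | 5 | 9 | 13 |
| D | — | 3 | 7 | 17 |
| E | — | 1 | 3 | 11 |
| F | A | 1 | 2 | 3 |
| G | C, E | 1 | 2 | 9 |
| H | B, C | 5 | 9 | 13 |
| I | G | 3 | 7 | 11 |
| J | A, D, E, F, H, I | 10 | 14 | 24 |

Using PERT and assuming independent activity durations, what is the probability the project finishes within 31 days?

te_A = (9 + 4·13 + 17)/6 = 78/6 = 13; σ²_A = ((17−9)/6)² = 1.778
te_B = (1 + 4·5 + 9)/6 = 30/6 = 5; σ²_B = ((9−1)/6)² = 1.778
te_C = (5 + 4·9 + 13)/6 = 54/6 = 9; σ²_C = ((13−5)/6)² = 1.778
te_D = (3 + 4·7 + 17)/6 = 48/6 = 8; σ²_D = ((17−3)/6)² = 5.444
te_E = (1 + 4·3 + 11)/6 = 24/6 = 4; σ²_E = ((11−1)/6)² = 2.778
te_F = (1 + 4·2 + 3)/6 = 12/6 = 2; σ²_F = ((3−1)/6)² = 0.111
te_G = (1 + 4·2 + 9)/6 = 18/6 = 3; σ²_G = ((9−1)/6)² = 1.778
te_H = (5 + 4·9 + 13)/6 = 54/6 = 9; σ²_H = ((13−5)/6)² = 1.778
te_I = (3 + 4·7 + 11)/6 = 42/6 = 7; σ²_I = ((11−3)/6)² = 1.778
te_J = (10 + 4·14 + 24)/6 = 90/6 = 15; σ²_J = ((24−10)/6)² = 5.444

Forward pass:
ES_A = 0; EF_A = 13
ES_B = 0; EF_B = 5
ES_C = 0; EF_C = 9
ES_D = 0; EF_D = 8
ES_E = 0; EF_E = 4
ES_F = 13; EF_F = 13+2 = 15
ES_G = max(EF_C=9, EF_E=4) = 9; EF_G = 9+3 = 12
ES_H = max(EF_B=5, EF_C=9) = 9; EF_H = 9+9 = 18
ES_I = 12; EF_I = 12+7 = 19
ES_J = max(EF_A=13, EF_D=8, EF_E=4, EF_F=15, EF_H=18, EF_I=19) = 19; EF_J = 19+15 = 34
Expected project duration μ = 34 days. Critical path: C → G → I → J.

Variance along critical path = 1.778 + 1.778 + 1.778 + 5.444 = 10.778; σ = √10.778 = 3.283 days.
Z = (31 − 34) / 3.283 = -0.914
P(T ≤ 31) = Φ(-0.914) ≈ 0.180

0.180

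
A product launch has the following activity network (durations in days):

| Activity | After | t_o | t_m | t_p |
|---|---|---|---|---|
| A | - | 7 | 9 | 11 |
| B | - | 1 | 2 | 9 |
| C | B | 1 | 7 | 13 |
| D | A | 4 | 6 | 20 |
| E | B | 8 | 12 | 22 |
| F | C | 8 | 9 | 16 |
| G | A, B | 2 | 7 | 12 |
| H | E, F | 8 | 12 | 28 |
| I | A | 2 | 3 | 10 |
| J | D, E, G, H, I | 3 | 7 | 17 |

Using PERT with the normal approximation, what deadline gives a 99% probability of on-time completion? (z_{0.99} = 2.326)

te_A = (7 + 4·9 + 11)/6 = 54/6 = 9; σ²_A = ((11−7)/6)² = 0.444
te_B = (1 + 4·2 + 9)/6 = 18/6 = 3; σ²_B = ((9−1)/6)² = 1.778
te_C = (1 + 4·7 + 13)/6 = 42/6 = 7; σ²_C = ((13−1)/6)² = 4.000
te_D = (4 + 4·6 + 20)/6 = 48/6 = 8; σ²_D = ((20−4)/6)² = 7.111
te_E = (8 + 4·12 + 22)/6 = 78/6 = 13; σ²_E = ((22−8)/6)² = 5.444
te_F = (8 + 4·9 + 16)/6 = 60/6 = 10; σ²_F = ((16−8)/6)² = 1.778
te_G = (2 + 4·7 + 12)/6 = 42/6 = 7; σ²_G = ((12−2)/6)² = 2.778
te_H = (8 + 4·12 + 28)/6 = 84/6 = 14; σ²_H = ((28−8)/6)² = 11.111
te_I = (2 + 4·3 + 10)/6 = 24/6 = 4; σ²_I = ((10−2)/6)² = 1.778
te_J = (3 + 4·7 + 17)/6 = 48/6 = 8; σ²_J = ((17−3)/6)² = 5.444

Forward pass:
ES_A = 0; EF_A = 9
ES_B = 0; EF_B = 3
ES_C = 3; EF_C = 3+7 = 10
ES_D = 9; EF_D = 9+8 = 17
ES_E = 3; EF_E = 3+13 = 16
ES_F = 10; EF_F = 10+10 = 20
ES_G = max(EF_A=9, EF_B=3) = 9; EF_G = 9+7 = 16
ES_H = max(EF_E=16, EF_F=20) = 20; EF_H = 20+14 = 34
ES_I = 9; EF_I = 9+4 = 13
ES_J = max(EF_D=17, EF_E=16, EF_G=16, EF_H=34, EF_I=13) = 34; EF_J = 34+8 = 42
Expected project duration μ = 42 days. Critical path: B → C → F → H → J.

Variance along critical path = 1.778 + 4.000 + 1.778 + 11.111 + 5.444 = 24.111; σ = 4.910 days.
D = μ + z·σ = 42 + 2.326·4.910 = 53.4 days

53.4 days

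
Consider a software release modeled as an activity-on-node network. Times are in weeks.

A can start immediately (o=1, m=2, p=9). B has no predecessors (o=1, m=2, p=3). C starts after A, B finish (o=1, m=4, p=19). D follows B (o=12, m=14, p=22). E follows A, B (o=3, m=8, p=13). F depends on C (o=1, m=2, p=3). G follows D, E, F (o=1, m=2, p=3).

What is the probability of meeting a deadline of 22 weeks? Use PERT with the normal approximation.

0.958

te_A = (1 + 4·2 + 9)/6 = 18/6 = 3; σ²_A = ((9−1)/6)² = 1.778
te_B = (1 + 4·2 + 3)/6 = 12/6 = 2; σ²_B = ((3−1)/6)² = 0.111
te_C = (1 + 4·4 + 19)/6 = 36/6 = 6; σ²_C = ((19−1)/6)² = 9.000
te_D = (12 + 4·14 + 22)/6 = 90/6 = 15; σ²_D = ((22−12)/6)² = 2.778
te_E = (3 + 4·8 + 13)/6 = 48/6 = 8; σ²_E = ((13−3)/6)² = 2.778
te_F = (1 + 4·2 + 3)/6 = 12/6 = 2; σ²_F = ((3−1)/6)² = 0.111
te_G = (1 + 4·2 + 3)/6 = 12/6 = 2; σ²_G = ((3−1)/6)² = 0.111

Forward pass:
ES_A = 0; EF_A = 3
ES_B = 0; EF_B = 2
ES_C = max(EF_A=3, EF_B=2) = 3; EF_C = 3+6 = 9
ES_D = 2; EF_D = 2+15 = 17
ES_E = max(EF_A=3, EF_B=2) = 3; EF_E = 3+8 = 11
ES_F = 9; EF_F = 9+2 = 11
ES_G = max(EF_D=17, EF_E=11, EF_F=11) = 17; EF_G = 17+2 = 19
Expected project duration μ = 19 weeks. Critical path: B → D → G.

Variance along critical path = 0.111 + 2.778 + 0.111 = 3.000; σ = √3.000 = 1.732 weeks.
Z = (22 − 19) / 1.732 = 1.732
P(T ≤ 22) = Φ(1.732) ≈ 0.958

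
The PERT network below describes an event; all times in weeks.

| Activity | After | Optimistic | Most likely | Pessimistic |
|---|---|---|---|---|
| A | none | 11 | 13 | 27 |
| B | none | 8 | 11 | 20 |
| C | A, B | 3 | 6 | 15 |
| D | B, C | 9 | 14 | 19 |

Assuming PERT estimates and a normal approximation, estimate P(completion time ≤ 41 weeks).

te_A = (11 + 4·13 + 27)/6 = 90/6 = 15; σ²_A = ((27−11)/6)² = 7.111
te_B = (8 + 4·11 + 20)/6 = 72/6 = 12; σ²_B = ((20−8)/6)² = 4.000
te_C = (3 + 4·6 + 15)/6 = 42/6 = 7; σ²_C = ((15−3)/6)² = 4.000
te_D = (9 + 4·14 + 19)/6 = 84/6 = 14; σ²_D = ((19−9)/6)² = 2.778

Forward pass:
ES_A = 0; EF_A = 15
ES_B = 0; EF_B = 12
ES_C = max(EF_A=15, EF_B=12) = 15; EF_C = 15+7 = 22
ES_D = max(EF_B=12, EF_C=22) = 22; EF_D = 22+14 = 36
Expected project duration μ = 36 weeks. Critical path: A → C → D.

Variance along critical path = 7.111 + 4.000 + 2.778 = 13.889; σ = √13.889 = 3.727 weeks.
Z = (41 − 36) / 3.727 = 1.342
P(T ≤ 41) = Φ(1.342) ≈ 0.910

0.910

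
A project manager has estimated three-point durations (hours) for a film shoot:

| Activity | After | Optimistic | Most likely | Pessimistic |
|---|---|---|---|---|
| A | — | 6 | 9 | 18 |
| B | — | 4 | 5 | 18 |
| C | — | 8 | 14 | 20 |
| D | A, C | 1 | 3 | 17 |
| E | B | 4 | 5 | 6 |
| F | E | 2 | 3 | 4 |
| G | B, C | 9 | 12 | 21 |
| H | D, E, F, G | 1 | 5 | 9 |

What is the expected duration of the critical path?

te_A = (6 + 4·9 + 18)/6 = 60/6 = 10
te_B = (4 + 4·5 + 18)/6 = 42/6 = 7
te_C = (8 + 4·14 + 20)/6 = 84/6 = 14
te_D = (1 + 4·3 + 17)/6 = 30/6 = 5
te_E = (4 + 4·5 + 6)/6 = 30/6 = 5
te_F = (2 + 4·3 + 4)/6 = 18/6 = 3
te_G = (9 + 4·12 + 21)/6 = 78/6 = 13
te_H = (1 + 4·5 + 9)/6 = 30/6 = 5

Forward pass:
ES_A = 0; EF_A = 10
ES_B = 0; EF_B = 7
ES_C = 0; EF_C = 14
ES_D = max(EF_A=10, EF_C=14) = 14; EF_D = 14+5 = 19
ES_E = 7; EF_E = 7+5 = 12
ES_F = 12; EF_F = 12+3 = 15
ES_G = max(EF_B=7, EF_C=14) = 14; EF_G = 14+13 = 27
ES_H = max(EF_D=19, EF_E=12, EF_F=15, EF_G=27) = 27; EF_H = 27+5 = 32
Expected project duration μ = 32 hours. Critical path: C → G → H.

32 hours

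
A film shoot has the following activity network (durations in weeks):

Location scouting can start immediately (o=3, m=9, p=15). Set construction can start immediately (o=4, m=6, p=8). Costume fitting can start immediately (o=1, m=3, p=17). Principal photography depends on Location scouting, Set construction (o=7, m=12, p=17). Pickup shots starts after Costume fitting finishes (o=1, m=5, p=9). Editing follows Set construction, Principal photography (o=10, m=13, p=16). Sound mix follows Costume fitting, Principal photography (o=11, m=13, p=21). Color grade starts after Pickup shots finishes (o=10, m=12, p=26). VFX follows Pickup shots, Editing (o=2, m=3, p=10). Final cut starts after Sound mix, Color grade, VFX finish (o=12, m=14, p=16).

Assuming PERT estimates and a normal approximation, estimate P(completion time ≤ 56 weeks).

te_Location scouting = (3 + 4·9 + 15)/6 = 54/6 = 9; σ²_Location scouting = ((15−3)/6)² = 4.000
te_Set construction = (4 + 4·6 + 8)/6 = 36/6 = 6; σ²_Set construction = ((8−4)/6)² = 0.444
te_Costume fitting = (1 + 4·3 + 17)/6 = 30/6 = 5; σ²_Costume fitting = ((17−1)/6)² = 7.111
te_Principal photography = (7 + 4·12 + 17)/6 = 72/6 = 12; σ²_Principal photography = ((17−7)/6)² = 2.778
te_Pickup shots = (1 + 4·5 + 9)/6 = 30/6 = 5; σ²_Pickup shots = ((9−1)/6)² = 1.778
te_Editing = (10 + 4·13 + 16)/6 = 78/6 = 13; σ²_Editing = ((16−10)/6)² = 1.000
te_Sound mix = (11 + 4·13 + 21)/6 = 84/6 = 14; σ²_Sound mix = ((21−11)/6)² = 2.778
te_Color grade = (10 + 4·12 + 26)/6 = 84/6 = 14; σ²_Color grade = ((26−10)/6)² = 7.111
te_VFX = (2 + 4·3 + 10)/6 = 24/6 = 4; σ²_VFX = ((10−2)/6)² = 1.778
te_Final cut = (12 + 4·14 + 16)/6 = 84/6 = 14; σ²_Final cut = ((16−12)/6)² = 0.444

Forward pass:
ES_Location scouting = 0; EF_Location scouting = 9
ES_Set construction = 0; EF_Set construction = 6
ES_Costume fitting = 0; EF_Costume fitting = 5
ES_Principal photography = max(EF_Location scouting=9, EF_Set construction=6) = 9; EF_Principal photography = 9+12 = 21
ES_Pickup shots = 5; EF_Pickup shots = 5+5 = 10
ES_Editing = max(EF_Set construction=6, EF_Principal photography=21) = 21; EF_Editing = 21+13 = 34
ES_Sound mix = max(EF_Costume fitting=5, EF_Principal photography=21) = 21; EF_Sound mix = 21+14 = 35
ES_Color grade = 10; EF_Color grade = 10+14 = 24
ES_VFX = max(EF_Pickup shots=10, EF_Editing=34) = 34; EF_VFX = 34+4 = 38
ES_Final cut = max(EF_Sound mix=35, EF_Color grade=24, EF_VFX=38) = 38; EF_Final cut = 38+14 = 52
Expected project duration μ = 52 weeks. Critical path: Location scouting → Principal photography → Editing → VFX → Final cut.

Variance along critical path = 4.000 + 2.778 + 1.000 + 1.778 + 0.444 = 10.000; σ = √10.000 = 3.162 weeks.
Z = (56 − 52) / 3.162 = 1.265
P(T ≤ 56) = Φ(1.265) ≈ 0.897

0.897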